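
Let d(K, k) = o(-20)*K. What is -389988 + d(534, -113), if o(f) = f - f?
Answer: -389988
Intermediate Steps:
o(f) = 0
d(K, k) = 0 (d(K, k) = 0*K = 0)
-389988 + d(534, -113) = -389988 + 0 = -389988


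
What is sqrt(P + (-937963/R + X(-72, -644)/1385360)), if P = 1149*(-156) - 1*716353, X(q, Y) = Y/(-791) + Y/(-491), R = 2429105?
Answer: I*sqrt(19513293179347244008374549651949207430)/4667763849051310 ≈ 946.36*I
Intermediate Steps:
X(q, Y) = -1282*Y/388381 (X(q, Y) = Y*(-1/791) + Y*(-1/491) = -Y/791 - Y/491 = -1282*Y/388381)
P = -895597 (P = -179244 - 716353 = -895597)
sqrt(P + (-937963/R + X(-72, -644)/1385360)) = sqrt(-895597 + (-937963/2429105 - 1282/388381*(-644)/1385360)) = sqrt(-895597 + (-937963*1/2429105 + (117944/55483)*(1/1385360))) = sqrt(-895597 + (-937963/2429105 + 14743/9607991110)) = sqrt(-895597 - 1802380870642783/4667763849051310) = sqrt(-4180437102299676724853/4667763849051310) = I*sqrt(19513293179347244008374549651949207430)/4667763849051310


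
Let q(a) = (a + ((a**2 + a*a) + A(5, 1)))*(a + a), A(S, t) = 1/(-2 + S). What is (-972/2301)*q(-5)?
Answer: 146880/767 ≈ 191.50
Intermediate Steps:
q(a) = 2*a*(1/3 + a + 2*a**2) (q(a) = (a + ((a**2 + a*a) + 1/(-2 + 5)))*(a + a) = (a + ((a**2 + a**2) + 1/3))*(2*a) = (a + (2*a**2 + 1/3))*(2*a) = (a + (1/3 + 2*a**2))*(2*a) = (1/3 + a + 2*a**2)*(2*a) = 2*a*(1/3 + a + 2*a**2))
(-972/2301)*q(-5) = (-972/2301)*((2/3)*(-5)*(1 + 3*(-5) + 6*(-5)**2)) = (-972*1/2301)*((2/3)*(-5)*(1 - 15 + 6*25)) = -216*(-5)*(1 - 15 + 150)/767 = -216*(-5)*136/767 = -324/767*(-1360/3) = 146880/767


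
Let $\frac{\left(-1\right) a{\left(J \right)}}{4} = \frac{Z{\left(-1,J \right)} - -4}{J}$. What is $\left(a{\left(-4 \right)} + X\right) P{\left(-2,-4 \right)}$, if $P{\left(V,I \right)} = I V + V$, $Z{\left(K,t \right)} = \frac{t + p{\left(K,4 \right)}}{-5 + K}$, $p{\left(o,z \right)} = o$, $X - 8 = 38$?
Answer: $305$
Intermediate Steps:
$X = 46$ ($X = 8 + 38 = 46$)
$Z{\left(K,t \right)} = \frac{K + t}{-5 + K}$ ($Z{\left(K,t \right)} = \frac{t + K}{-5 + K} = \frac{K + t}{-5 + K}$)
$P{\left(V,I \right)} = V + I V$
$a{\left(J \right)} = - \frac{4 \left(\frac{25}{6} - \frac{J}{6}\right)}{J}$ ($a{\left(J \right)} = - 4 \frac{\frac{-1 + J}{-5 - 1} - -4}{J} = - 4 \frac{\frac{-1 + J}{-6} + 4}{J} = - 4 \frac{- \frac{-1 + J}{6} + 4}{J} = - 4 \frac{\left(\frac{1}{6} - \frac{J}{6}\right) + 4}{J} = - 4 \frac{\frac{25}{6} - \frac{J}{6}}{J} = - \frac{4 \left(\frac{25}{6} - \frac{J}{6}\right)}{J}$)
$\left(a{\left(-4 \right)} + X\right) P{\left(-2,-4 \right)} = \left(\frac{2 \left(-25 - 4\right)}{3 \left(-4\right)} + 46\right) \left(- 2 \left(1 - 4\right)\right) = \left(\frac{2}{3} \left(- \frac{1}{4}\right) \left(-29\right) + 46\right) \left(\left(-2\right) \left(-3\right)\right) = \left(\frac{29}{6} + 46\right) 6 = \frac{305}{6} \cdot 6 = 305$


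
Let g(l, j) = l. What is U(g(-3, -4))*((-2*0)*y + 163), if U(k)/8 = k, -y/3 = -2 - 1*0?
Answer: -3912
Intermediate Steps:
y = 6 (y = -3*(-2 - 1*0) = -3*(-2 + 0) = -3*(-2) = 6)
U(k) = 8*k
U(g(-3, -4))*((-2*0)*y + 163) = (8*(-3))*(-2*0*6 + 163) = -24*(0*6 + 163) = -24*(0 + 163) = -24*163 = -3912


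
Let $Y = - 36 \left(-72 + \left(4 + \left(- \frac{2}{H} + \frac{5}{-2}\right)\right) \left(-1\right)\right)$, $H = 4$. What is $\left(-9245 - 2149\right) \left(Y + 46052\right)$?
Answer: $-554659920$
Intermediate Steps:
$Y = 2628$ ($Y = - 36 \left(-72 + \left(4 + \left(- \frac{2}{4} + \frac{5}{-2}\right)\right) \left(-1\right)\right) = - 36 \left(-72 + \left(4 + \left(\left(-2\right) \frac{1}{4} + 5 \left(- \frac{1}{2}\right)\right)\right) \left(-1\right)\right) = - 36 \left(-72 + \left(4 - 3\right) \left(-1\right)\right) = - 36 \left(-72 + 1 \left(-1\right)\right) = - 36 \left(-72 - 1\right) = \left(-36\right) \left(-73\right) = 2628$)
$\left(-9245 - 2149\right) \left(Y + 46052\right) = \left(-9245 - 2149\right) \left(2628 + 46052\right) = \left(-11394\right) 48680 = -554659920$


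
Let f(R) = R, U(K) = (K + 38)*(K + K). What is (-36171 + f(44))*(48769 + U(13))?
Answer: -1809782065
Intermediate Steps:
U(K) = 2*K*(38 + K) (U(K) = (38 + K)*(2*K) = 2*K*(38 + K))
(-36171 + f(44))*(48769 + U(13)) = (-36171 + 44)*(48769 + 2*13*(38 + 13)) = -36127*(48769 + 2*13*51) = -36127*(48769 + 1326) = -36127*50095 = -1809782065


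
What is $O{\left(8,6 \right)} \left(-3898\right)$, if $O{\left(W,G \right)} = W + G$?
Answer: $-54572$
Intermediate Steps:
$O{\left(W,G \right)} = G + W$
$O{\left(8,6 \right)} \left(-3898\right) = \left(6 + 8\right) \left(-3898\right) = 14 \left(-3898\right) = -54572$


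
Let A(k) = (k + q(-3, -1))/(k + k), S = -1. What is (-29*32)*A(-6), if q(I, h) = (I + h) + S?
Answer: -2552/3 ≈ -850.67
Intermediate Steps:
q(I, h) = -1 + I + h (q(I, h) = (I + h) - 1 = -1 + I + h)
A(k) = (-5 + k)/(2*k) (A(k) = (k + (-1 - 3 - 1))/(k + k) = (k - 5)/((2*k)) = (-5 + k)*(1/(2*k)) = (-5 + k)/(2*k))
(-29*32)*A(-6) = (-29*32)*((½)*(-5 - 6)/(-6)) = -464*(-1)*(-11)/6 = -928*11/12 = -2552/3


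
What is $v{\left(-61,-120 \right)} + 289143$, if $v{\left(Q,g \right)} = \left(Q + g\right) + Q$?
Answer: $288901$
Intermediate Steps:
$v{\left(Q,g \right)} = g + 2 Q$
$v{\left(-61,-120 \right)} + 289143 = \left(-120 + 2 \left(-61\right)\right) + 289143 = \left(-120 - 122\right) + 289143 = -242 + 289143 = 288901$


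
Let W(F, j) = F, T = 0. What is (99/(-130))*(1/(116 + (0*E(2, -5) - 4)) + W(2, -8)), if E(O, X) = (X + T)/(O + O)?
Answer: -4455/2912 ≈ -1.5299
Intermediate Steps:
E(O, X) = X/(2*O) (E(O, X) = (X + 0)/(O + O) = X/((2*O)) = X*(1/(2*O)) = X/(2*O))
(99/(-130))*(1/(116 + (0*E(2, -5) - 4)) + W(2, -8)) = (99/(-130))*(1/(116 + (0*((1/2)*(-5)/2) - 4)) + 2) = (99*(-1/130))*(1/(116 + (0*((1/2)*(-5)*(1/2)) - 4)) + 2) = -99*(1/(116 + (0*(-5/4) - 4)) + 2)/130 = -99*(1/(116 + (0 - 4)) + 2)/130 = -99*(1/(116 - 4) + 2)/130 = -99*(1/112 + 2)/130 = -99/130*225/112 = -4455/2912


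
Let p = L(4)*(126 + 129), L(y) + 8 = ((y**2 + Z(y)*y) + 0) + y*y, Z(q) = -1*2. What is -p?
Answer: -4080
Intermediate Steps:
Z(q) = -2
L(y) = -8 - 2*y + 2*y**2 (L(y) = -8 + (((y**2 - 2*y) + 0) + y*y) = -8 + ((y**2 - 2*y) + y**2) = -8 + (-2*y + 2*y**2) = -8 - 2*y + 2*y**2)
p = 4080 (p = (-8 - 2*4 + 2*4**2)*(126 + 129) = (-8 - 8 + 2*16)*255 = (-8 - 8 + 32)*255 = 16*255 = 4080)
-p = -1*4080 = -4080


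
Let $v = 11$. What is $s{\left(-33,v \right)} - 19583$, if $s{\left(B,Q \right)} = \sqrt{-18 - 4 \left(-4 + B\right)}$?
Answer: $-19583 + \sqrt{130} \approx -19572.0$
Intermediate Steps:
$s{\left(B,Q \right)} = \sqrt{-2 - 4 B}$ ($s{\left(B,Q \right)} = \sqrt{-18 - \left(-16 + 4 B\right)} = \sqrt{-2 - 4 B}$)
$s{\left(-33,v \right)} - 19583 = \sqrt{-2 - -132} - 19583 = \sqrt{-2 + 132} - 19583 = \sqrt{130} - 19583 = -19583 + \sqrt{130}$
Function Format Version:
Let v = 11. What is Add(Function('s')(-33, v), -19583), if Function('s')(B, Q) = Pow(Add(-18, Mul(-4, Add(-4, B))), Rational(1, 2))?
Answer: Add(-19583, Pow(130, Rational(1, 2))) ≈ -19572.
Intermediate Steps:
Function('s')(B, Q) = Pow(Add(-2, Mul(-4, B)), Rational(1, 2)) (Function('s')(B, Q) = Pow(Add(-18, Add(16, Mul(-4, B))), Rational(1, 2)) = Pow(Add(-2, Mul(-4, B)), Rational(1, 2)))
Add(Function('s')(-33, v), -19583) = Add(Pow(Add(-2, Mul(-4, -33)), Rational(1, 2)), -19583) = Add(Pow(Add(-2, 132), Rational(1, 2)), -19583) = Add(Pow(130, Rational(1, 2)), -19583) = Add(-19583, Pow(130, Rational(1, 2)))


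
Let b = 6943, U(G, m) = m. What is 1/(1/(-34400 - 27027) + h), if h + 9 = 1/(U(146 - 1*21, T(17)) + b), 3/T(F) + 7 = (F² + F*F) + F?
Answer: -83591642983/752314107984 ≈ -0.11111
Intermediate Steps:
T(F) = 3/(-7 + F + 2*F²) (T(F) = 3/(-7 + ((F² + F*F) + F)) = 3/(-7 + ((F² + F²) + F)) = 3/(-7 + (2*F² + F)) = 3/(-7 + (F + 2*F²)) = 3/(-7 + F + 2*F²))
h = -12247265/1360829 (h = -9 + 1/(3/(-7 + 17 + 2*17²) + 6943) = -9 + 1/(3/(-7 + 17 + 2*289) + 6943) = -9 + 1/(3/(-7 + 17 + 578) + 6943) = -9 + 1/(3/588 + 6943) = -9 + 1/(3*(1/588) + 6943) = -9 + 1/(1/196 + 6943) = -9 + 1/(1360829/196) = -9 + 196/1360829 = -12247265/1360829 ≈ -8.9998)
1/(1/(-34400 - 27027) + h) = 1/(1/(-34400 - 27027) - 12247265/1360829) = 1/(1/(-61427) - 12247265/1360829) = 1/(-1/61427 - 12247265/1360829) = 1/(-752314107984/83591642983) = -83591642983/752314107984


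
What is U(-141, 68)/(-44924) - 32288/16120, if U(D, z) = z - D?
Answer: -16521309/8229260 ≈ -2.0076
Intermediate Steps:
U(-141, 68)/(-44924) - 32288/16120 = (68 - 1*(-141))/(-44924) - 32288/16120 = (68 + 141)*(-1/44924) - 32288*1/16120 = 209*(-1/44924) - 4036/2015 = -19/4084 - 4036/2015 = -16521309/8229260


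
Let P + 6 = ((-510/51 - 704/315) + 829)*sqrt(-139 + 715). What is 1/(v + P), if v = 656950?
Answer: 105/71037368 ≈ 1.4781e-6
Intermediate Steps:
P = 2057618/105 (P = -6 + ((-510/51 - 704/315) + 829)*sqrt(-139 + 715) = -6 + ((-510*1/51 - 704*1/315) + 829)*sqrt(576) = -6 + ((-10 - 704/315) + 829)*24 = -6 + (-3854/315 + 829)*24 = -6 + (257281/315)*24 = -6 + 2058248/105 = 2057618/105 ≈ 19596.)
1/(v + P) = 1/(656950 + 2057618/105) = 1/(71037368/105) = 105/71037368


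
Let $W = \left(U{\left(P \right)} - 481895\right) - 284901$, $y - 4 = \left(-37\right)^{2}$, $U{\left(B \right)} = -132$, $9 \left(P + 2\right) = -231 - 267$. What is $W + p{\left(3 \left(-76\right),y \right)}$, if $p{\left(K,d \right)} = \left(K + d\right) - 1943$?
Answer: $-767726$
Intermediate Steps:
$P = - \frac{172}{3}$ ($P = -2 + \frac{-231 - 267}{9} = -2 + \frac{1}{9} \left(-498\right) = -2 - \frac{166}{3} = - \frac{172}{3} \approx -57.333$)
$y = 1373$ ($y = 4 + \left(-37\right)^{2} = 4 + 1369 = 1373$)
$W = -766928$ ($W = \left(-132 - 481895\right) - 284901 = -482027 - 284901 = -766928$)
$p{\left(K,d \right)} = -1943 + K + d$
$W + p{\left(3 \left(-76\right),y \right)} = -766928 + \left(-1943 + 3 \left(-76\right) + 1373\right) = -766928 - 798 = -767726$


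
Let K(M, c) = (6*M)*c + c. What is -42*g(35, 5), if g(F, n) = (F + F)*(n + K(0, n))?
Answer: -29400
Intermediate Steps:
K(M, c) = c + 6*M*c (K(M, c) = 6*M*c + c = c + 6*M*c)
g(F, n) = 4*F*n (g(F, n) = (F + F)*(n + n*(1 + 6*0)) = (2*F)*(n + n*(1 + 0)) = (2*F)*(n + n*1) = (2*F)*(n + n) = (2*F)*(2*n) = 4*F*n)
-42*g(35, 5) = -168*35*5 = -42*700 = -29400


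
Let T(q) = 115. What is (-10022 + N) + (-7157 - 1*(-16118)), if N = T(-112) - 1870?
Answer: -2816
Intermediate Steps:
N = -1755 (N = 115 - 1870 = -1755)
(-10022 + N) + (-7157 - 1*(-16118)) = (-10022 - 1755) + (-7157 - 1*(-16118)) = -11777 + (-7157 + 16118) = -11777 + 8961 = -2816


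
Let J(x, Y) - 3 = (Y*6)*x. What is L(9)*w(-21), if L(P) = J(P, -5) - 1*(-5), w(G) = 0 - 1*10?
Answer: 2620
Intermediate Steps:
J(x, Y) = 3 + 6*Y*x (J(x, Y) = 3 + (Y*6)*x = 3 + (6*Y)*x = 3 + 6*Y*x)
w(G) = -10 (w(G) = 0 - 10 = -10)
L(P) = 8 - 30*P (L(P) = (3 + 6*(-5)*P) - 1*(-5) = (3 - 30*P) + 5 = 8 - 30*P)
L(9)*w(-21) = (8 - 30*9)*(-10) = (8 - 270)*(-10) = -262*(-10) = 2620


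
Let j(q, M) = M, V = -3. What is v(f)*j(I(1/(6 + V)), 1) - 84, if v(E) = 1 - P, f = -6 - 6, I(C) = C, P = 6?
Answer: -89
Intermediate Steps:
f = -12
v(E) = -5 (v(E) = 1 - 1*6 = 1 - 6 = -5)
v(f)*j(I(1/(6 + V)), 1) - 84 = -5*1 - 84 = -5 - 84 = -89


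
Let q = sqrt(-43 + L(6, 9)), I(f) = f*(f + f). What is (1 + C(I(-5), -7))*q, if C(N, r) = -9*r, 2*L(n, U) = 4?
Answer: 64*I*sqrt(41) ≈ 409.8*I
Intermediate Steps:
L(n, U) = 2 (L(n, U) = (1/2)*4 = 2)
I(f) = 2*f**2 (I(f) = f*(2*f) = 2*f**2)
q = I*sqrt(41) (q = sqrt(-43 + 2) = sqrt(-41) = I*sqrt(41) ≈ 6.4031*I)
(1 + C(I(-5), -7))*q = (1 - 9*(-7))*(I*sqrt(41)) = (1 + 63)*(I*sqrt(41)) = 64*(I*sqrt(41)) = 64*I*sqrt(41)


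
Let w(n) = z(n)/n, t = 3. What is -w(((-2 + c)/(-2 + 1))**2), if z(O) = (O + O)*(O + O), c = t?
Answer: -4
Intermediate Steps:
c = 3
z(O) = 4*O**2 (z(O) = (2*O)*(2*O) = 4*O**2)
w(n) = 4*n (w(n) = (4*n**2)/n = 4*n)
-w(((-2 + c)/(-2 + 1))**2) = -4*((-2 + 3)/(-2 + 1))**2 = -4*(1/(-1))**2 = -4*(1*(-1))**2 = -4*(-1)**2 = -4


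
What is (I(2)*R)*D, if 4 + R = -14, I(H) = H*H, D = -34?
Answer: 2448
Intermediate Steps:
I(H) = H²
R = -18 (R = -4 - 14 = -18)
(I(2)*R)*D = (2²*(-18))*(-34) = (4*(-18))*(-34) = -72*(-34) = 2448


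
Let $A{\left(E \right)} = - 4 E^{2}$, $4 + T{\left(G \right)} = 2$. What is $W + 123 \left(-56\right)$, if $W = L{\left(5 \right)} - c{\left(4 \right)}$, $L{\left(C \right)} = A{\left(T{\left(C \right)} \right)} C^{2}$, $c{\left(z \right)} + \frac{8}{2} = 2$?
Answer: $-7286$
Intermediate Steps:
$T{\left(G \right)} = -2$ ($T{\left(G \right)} = -4 + 2 = -2$)
$c{\left(z \right)} = -2$ ($c{\left(z \right)} = -4 + 2 = -2$)
$L{\left(C \right)} = - 16 C^{2}$ ($L{\left(C \right)} = - 4 \left(-2\right)^{2} C^{2} = \left(-4\right) 4 C^{2} = - 16 C^{2}$)
$W = -398$ ($W = - 16 \cdot 5^{2} - -2 = \left(-16\right) 25 + 2 = -400 + 2 = -398$)
$W + 123 \left(-56\right) = -398 + 123 \left(-56\right) = -398 - 6888 = -7286$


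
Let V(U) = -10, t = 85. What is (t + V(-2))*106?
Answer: 7950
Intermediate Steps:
(t + V(-2))*106 = (85 - 10)*106 = 75*106 = 7950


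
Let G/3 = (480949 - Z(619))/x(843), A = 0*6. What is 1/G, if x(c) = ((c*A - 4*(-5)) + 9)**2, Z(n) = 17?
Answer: 841/1442796 ≈ 0.00058290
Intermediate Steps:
A = 0
x(c) = 841 (x(c) = ((c*0 - 4*(-5)) + 9)**2 = ((0 + 20) + 9)**2 = (20 + 9)**2 = 29**2 = 841)
G = 1442796/841 (G = 3*((480949 - 1*17)/841) = 3*((480949 - 17)*(1/841)) = 3*(480932*(1/841)) = 3*(480932/841) = 1442796/841 ≈ 1715.6)
1/G = 1/(1442796/841) = 841/1442796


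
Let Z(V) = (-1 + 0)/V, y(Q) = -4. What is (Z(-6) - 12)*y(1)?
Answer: 142/3 ≈ 47.333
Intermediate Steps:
Z(V) = -1/V
(Z(-6) - 12)*y(1) = (-1/(-6) - 12)*(-4) = (-1*(-1/6) - 12)*(-4) = (1/6 - 12)*(-4) = -71/6*(-4) = 142/3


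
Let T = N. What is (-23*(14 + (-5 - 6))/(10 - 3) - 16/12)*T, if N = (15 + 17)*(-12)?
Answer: 30080/7 ≈ 4297.1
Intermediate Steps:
N = -384 (N = 32*(-12) = -384)
T = -384
(-23*(14 + (-5 - 6))/(10 - 3) - 16/12)*T = (-23*(14 + (-5 - 6))/(10 - 3) - 16/12)*(-384) = (-23/(7/(14 - 11)) - 16*1/12)*(-384) = (-23/(7/3) - 4/3)*(-384) = (-23/(7*(1/3)) - 4/3)*(-384) = (-23/7/3 - 4/3)*(-384) = (-23*3/7 - 4/3)*(-384) = (-69/7 - 4/3)*(-384) = -235/21*(-384) = 30080/7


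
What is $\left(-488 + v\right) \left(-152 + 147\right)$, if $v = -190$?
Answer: $3390$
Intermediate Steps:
$\left(-488 + v\right) \left(-152 + 147\right) = \left(-488 - 190\right) \left(-152 + 147\right) = \left(-678\right) \left(-5\right) = 3390$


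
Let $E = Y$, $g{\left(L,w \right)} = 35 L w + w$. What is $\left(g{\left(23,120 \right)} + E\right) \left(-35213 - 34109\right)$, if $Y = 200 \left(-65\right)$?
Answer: $-5803637840$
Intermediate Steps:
$Y = -13000$
$g{\left(L,w \right)} = w + 35 L w$ ($g{\left(L,w \right)} = 35 L w + w = w + 35 L w$)
$E = -13000$
$\left(g{\left(23,120 \right)} + E\right) \left(-35213 - 34109\right) = \left(120 \left(1 + 35 \cdot 23\right) - 13000\right) \left(-35213 - 34109\right) = \left(120 \left(1 + 805\right) - 13000\right) \left(-69322\right) = \left(120 \cdot 806 - 13000\right) \left(-69322\right) = \left(96720 - 13000\right) \left(-69322\right) = 83720 \left(-69322\right) = -5803637840$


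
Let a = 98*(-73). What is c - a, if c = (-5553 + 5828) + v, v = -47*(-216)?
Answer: 17581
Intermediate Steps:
v = 10152
a = -7154
c = 10427 (c = (-5553 + 5828) + 10152 = 275 + 10152 = 10427)
c - a = 10427 - 1*(-7154) = 10427 + 7154 = 17581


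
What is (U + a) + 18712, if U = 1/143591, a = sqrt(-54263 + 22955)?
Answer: 2686874793/143591 + 2*I*sqrt(7827) ≈ 18712.0 + 176.94*I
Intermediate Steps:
a = 2*I*sqrt(7827) (a = sqrt(-31308) = 2*I*sqrt(7827) ≈ 176.94*I)
U = 1/143591 ≈ 6.9642e-6
(U + a) + 18712 = (1/143591 + 2*I*sqrt(7827)) + 18712 = 2686874793/143591 + 2*I*sqrt(7827)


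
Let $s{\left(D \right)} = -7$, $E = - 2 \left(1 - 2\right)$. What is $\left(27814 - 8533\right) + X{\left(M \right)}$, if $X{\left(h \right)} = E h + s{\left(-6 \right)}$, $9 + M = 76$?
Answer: $19408$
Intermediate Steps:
$M = 67$ ($M = -9 + 76 = 67$)
$E = 2$ ($E = \left(-2\right) \left(-1\right) = 2$)
$X{\left(h \right)} = -7 + 2 h$ ($X{\left(h \right)} = 2 h - 7 = -7 + 2 h$)
$\left(27814 - 8533\right) + X{\left(M \right)} = \left(27814 - 8533\right) + \left(-7 + 2 \cdot 67\right) = 19281 + \left(-7 + 134\right) = 19281 + 127 = 19408$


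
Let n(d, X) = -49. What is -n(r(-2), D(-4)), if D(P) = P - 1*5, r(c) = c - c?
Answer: 49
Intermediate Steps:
r(c) = 0
D(P) = -5 + P (D(P) = P - 5 = -5 + P)
-n(r(-2), D(-4)) = -1*(-49) = 49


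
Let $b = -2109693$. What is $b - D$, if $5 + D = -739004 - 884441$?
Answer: $-486243$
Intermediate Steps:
$D = -1623450$ ($D = -5 - 1623445 = -1623450$)
$b - D = -2109693 - -1623450 = -2109693 + 1623450 = -486243$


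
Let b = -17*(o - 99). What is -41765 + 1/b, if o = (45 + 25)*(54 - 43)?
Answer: -476413356/11407 ≈ -41765.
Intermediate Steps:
o = 770 (o = 70*11 = 770)
b = -11407 (b = -17*(770 - 99) = -17*671 = -11407)
-41765 + 1/b = -41765 + 1/(-11407) = -41765 - 1/11407 = -476413356/11407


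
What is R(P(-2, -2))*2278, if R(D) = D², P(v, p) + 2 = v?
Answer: 36448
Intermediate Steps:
P(v, p) = -2 + v
R(P(-2, -2))*2278 = (-2 - 2)²*2278 = (-4)²*2278 = 16*2278 = 36448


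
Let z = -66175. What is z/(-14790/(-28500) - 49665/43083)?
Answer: 902822216250/8647277 ≈ 1.0441e+5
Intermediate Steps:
z/(-14790/(-28500) - 49665/43083) = -66175/(-14790/(-28500) - 49665/43083) = -66175/(-14790*(-1/28500) - 49665*1/43083) = -66175/(493/950 - 16555/14361) = -66175/(-8647277/13642950) = -66175*(-13642950/8647277) = 902822216250/8647277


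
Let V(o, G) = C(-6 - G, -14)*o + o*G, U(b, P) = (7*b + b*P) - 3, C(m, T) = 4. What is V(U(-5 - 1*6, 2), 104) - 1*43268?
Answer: -54284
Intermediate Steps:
U(b, P) = -3 + 7*b + P*b (U(b, P) = (7*b + P*b) - 3 = -3 + 7*b + P*b)
V(o, G) = 4*o + G*o (V(o, G) = 4*o + o*G = 4*o + G*o)
V(U(-5 - 1*6, 2), 104) - 1*43268 = (-3 + 7*(-5 - 1*6) + 2*(-5 - 1*6))*(4 + 104) - 1*43268 = (-3 + 7*(-5 - 6) + 2*(-5 - 6))*108 - 43268 = (-3 + 7*(-11) + 2*(-11))*108 - 43268 = (-3 - 77 - 22)*108 - 43268 = -102*108 - 43268 = -11016 - 43268 = -54284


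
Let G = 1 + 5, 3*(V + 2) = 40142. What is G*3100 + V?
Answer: 95936/3 ≈ 31979.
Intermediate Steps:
V = 40136/3 (V = -2 + (⅓)*40142 = -2 + 40142/3 = 40136/3 ≈ 13379.)
G = 6
G*3100 + V = 6*3100 + 40136/3 = 18600 + 40136/3 = 95936/3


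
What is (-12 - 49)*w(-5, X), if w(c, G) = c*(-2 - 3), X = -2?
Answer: -1525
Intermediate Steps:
w(c, G) = -5*c (w(c, G) = c*(-5) = -5*c)
(-12 - 49)*w(-5, X) = (-12 - 49)*(-5*(-5)) = -61*25 = -1525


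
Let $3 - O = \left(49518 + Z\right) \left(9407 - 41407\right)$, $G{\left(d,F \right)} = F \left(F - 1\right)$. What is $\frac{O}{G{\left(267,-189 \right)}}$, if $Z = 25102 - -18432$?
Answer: $\frac{2977664003}{35910} \approx 82920.0$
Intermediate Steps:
$Z = 43534$ ($Z = 25102 + 18432 = 43534$)
$G{\left(d,F \right)} = F \left(-1 + F\right)$
$O = 2977664003$ ($O = 3 - \left(49518 + 43534\right) \left(9407 - 41407\right) = 3 - 93052 \left(-32000\right) = 3 - -2977664000 = 3 + 2977664000 = 2977664003$)
$\frac{O}{G{\left(267,-189 \right)}} = \frac{2977664003}{\left(-189\right) \left(-1 - 189\right)} = \frac{2977664003}{\left(-189\right) \left(-190\right)} = \frac{2977664003}{35910}$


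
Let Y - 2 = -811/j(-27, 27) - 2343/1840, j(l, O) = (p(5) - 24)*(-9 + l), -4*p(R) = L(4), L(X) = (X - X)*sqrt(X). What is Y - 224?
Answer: -22277707/99360 ≈ -224.21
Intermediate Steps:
L(X) = 0 (L(X) = 0*sqrt(X) = 0)
p(R) = 0 (p(R) = -1/4*0 = 0)
j(l, O) = 216 - 24*l (j(l, O) = (0 - 24)*(-9 + l) = -24*(-9 + l) = 216 - 24*l)
Y = -21067/99360 (Y = 2 + (-811/(216 - 24*(-27)) - 2343/1840) = 2 + (-811/(216 + 648) - 2343*1/1840) = 2 + (-811/864 - 2343/1840) = 2 - 219787/99360 = -21067/99360 ≈ -0.21203)
Y - 224 = -21067/99360 - 224 = -22277707/99360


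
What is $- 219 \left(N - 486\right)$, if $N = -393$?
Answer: $192501$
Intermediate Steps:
$- 219 \left(N - 486\right) = - 219 \left(-393 - 486\right) = \left(-219\right) \left(-879\right) = 192501$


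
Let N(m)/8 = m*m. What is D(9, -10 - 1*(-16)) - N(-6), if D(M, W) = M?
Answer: -279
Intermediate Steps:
N(m) = 8*m² (N(m) = 8*(m*m) = 8*m²)
D(9, -10 - 1*(-16)) - N(-6) = 9 - 8*(-6)² = 9 - 8*36 = 9 - 1*288 = 9 - 288 = -279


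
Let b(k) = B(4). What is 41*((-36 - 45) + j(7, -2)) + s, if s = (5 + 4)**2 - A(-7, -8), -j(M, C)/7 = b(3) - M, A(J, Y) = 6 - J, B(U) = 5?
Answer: -2679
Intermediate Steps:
b(k) = 5
j(M, C) = -35 + 7*M (j(M, C) = -7*(5 - M) = -35 + 7*M)
s = 68 (s = (5 + 4)**2 - (6 - 1*(-7)) = 9**2 - (6 + 7) = 81 - 1*13 = 81 - 13 = 68)
41*((-36 - 45) + j(7, -2)) + s = 41*((-36 - 45) + (-35 + 7*7)) + 68 = 41*(-81 + (-35 + 49)) + 68 = 41*(-81 + 14) + 68 = 41*(-67) + 68 = -2747 + 68 = -2679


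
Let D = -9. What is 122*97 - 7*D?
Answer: 11897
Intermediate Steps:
122*97 - 7*D = 122*97 - 7*(-9) = 11834 + 63 = 11897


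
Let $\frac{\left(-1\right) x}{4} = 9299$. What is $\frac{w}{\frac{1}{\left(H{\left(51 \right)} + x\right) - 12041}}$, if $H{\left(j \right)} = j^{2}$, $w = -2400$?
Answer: $111926400$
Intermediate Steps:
$x = -37196$ ($x = \left(-4\right) 9299 = -37196$)
$\frac{w}{\frac{1}{\left(H{\left(51 \right)} + x\right) - 12041}} = - \frac{2400}{\frac{1}{\left(51^{2} - 37196\right) - 12041}} = - \frac{2400}{\frac{1}{\left(2601 - 37196\right) - 12041}} = - \frac{2400}{\frac{1}{-34595 - 12041}} = - \frac{2400}{\frac{1}{-46636}} = - \frac{2400}{- \frac{1}{46636}} = \left(-2400\right) \left(-46636\right) = 111926400$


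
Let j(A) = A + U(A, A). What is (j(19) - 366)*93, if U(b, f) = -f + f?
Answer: -32271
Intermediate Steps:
U(b, f) = 0
j(A) = A (j(A) = A + 0 = A)
(j(19) - 366)*93 = (19 - 366)*93 = -347*93 = -32271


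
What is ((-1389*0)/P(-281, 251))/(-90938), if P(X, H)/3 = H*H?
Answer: 0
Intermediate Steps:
P(X, H) = 3*H**2 (P(X, H) = 3*(H*H) = 3*H**2)
((-1389*0)/P(-281, 251))/(-90938) = ((-1389*0)/((3*251**2)))/(-90938) = (0/((3*63001)))*(-1/90938) = (0/189003)*(-1/90938) = (0*(1/189003))*(-1/90938) = 0*(-1/90938) = 0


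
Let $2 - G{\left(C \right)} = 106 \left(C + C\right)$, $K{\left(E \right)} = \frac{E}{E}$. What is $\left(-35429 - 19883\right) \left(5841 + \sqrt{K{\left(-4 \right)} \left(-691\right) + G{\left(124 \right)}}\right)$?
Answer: $-323077392 - 55312 i \sqrt{26977} \approx -3.2308 \cdot 10^{8} - 9.0848 \cdot 10^{6} i$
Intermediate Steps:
$K{\left(E \right)} = 1$
$G{\left(C \right)} = 2 - 212 C$ ($G{\left(C \right)} = 2 - 106 \left(C + C\right) = 2 - 106 \cdot 2 C = 2 - 212 C$)
$\left(-35429 - 19883\right) \left(5841 + \sqrt{K{\left(-4 \right)} \left(-691\right) + G{\left(124 \right)}}\right) = \left(-35429 - 19883\right) \left(5841 + \sqrt{1 \left(-691\right) + \left(2 - 26288\right)}\right) = - 55312 \left(5841 + \sqrt{-691 + \left(2 - 26288\right)}\right) = - 55312 \left(5841 + \sqrt{-691 - 26286}\right) = - 55312 \left(5841 + \sqrt{-26977}\right) = - 55312 \left(5841 + i \sqrt{26977}\right) = -323077392 - 55312 i \sqrt{26977}$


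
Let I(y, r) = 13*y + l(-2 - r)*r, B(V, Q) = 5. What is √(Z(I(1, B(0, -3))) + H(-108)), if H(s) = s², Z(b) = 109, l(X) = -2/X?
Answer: √11773 ≈ 108.50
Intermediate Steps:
I(y, r) = 13*y - 2*r/(-2 - r) (I(y, r) = 13*y + (-2/(-2 - r))*r = 13*y - 2*r/(-2 - r))
√(Z(I(1, B(0, -3))) + H(-108)) = √(109 + (-108)²) = √(109 + 11664) = √11773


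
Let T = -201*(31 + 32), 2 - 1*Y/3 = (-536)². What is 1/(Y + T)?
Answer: -1/874545 ≈ -1.1435e-6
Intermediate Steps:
Y = -861882 (Y = 6 - 3*(-536)² = 6 - 3*287296 = 6 - 861888 = -861882)
T = -12663 (T = -201*63 = -12663)
1/(Y + T) = 1/(-861882 - 12663) = 1/(-874545) = -1/874545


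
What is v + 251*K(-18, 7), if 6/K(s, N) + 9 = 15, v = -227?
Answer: 24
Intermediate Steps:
K(s, N) = 1 (K(s, N) = 6/(-9 + 15) = 6/6 = 6*(⅙) = 1)
v + 251*K(-18, 7) = -227 + 251*1 = -227 + 251 = 24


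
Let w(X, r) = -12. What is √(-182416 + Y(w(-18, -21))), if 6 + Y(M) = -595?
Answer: I*√183017 ≈ 427.8*I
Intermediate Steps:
Y(M) = -601 (Y(M) = -6 - 595 = -601)
√(-182416 + Y(w(-18, -21))) = √(-182416 - 601) = √(-183017) = I*√183017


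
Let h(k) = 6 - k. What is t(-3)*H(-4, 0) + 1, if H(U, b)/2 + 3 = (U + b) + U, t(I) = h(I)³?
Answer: -16037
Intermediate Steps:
t(I) = (6 - I)³
H(U, b) = -6 + 2*b + 4*U (H(U, b) = -6 + 2*((U + b) + U) = -6 + 2*(b + 2*U) = -6 + (2*b + 4*U) = -6 + 2*b + 4*U)
t(-3)*H(-4, 0) + 1 = (-(-6 - 3)³)*(-6 + 2*0 + 4*(-4)) + 1 = (-1*(-9)³)*(-6 + 0 - 16) + 1 = -1*(-729)*(-22) + 1 = 729*(-22) + 1 = -16038 + 1 = -16037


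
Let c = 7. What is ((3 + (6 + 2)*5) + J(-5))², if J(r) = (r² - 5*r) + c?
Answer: 10000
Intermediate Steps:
J(r) = 7 + r² - 5*r (J(r) = (r² - 5*r) + 7 = 7 + r² - 5*r)
((3 + (6 + 2)*5) + J(-5))² = ((3 + (6 + 2)*5) + (7 + (-5)² - 5*(-5)))² = ((3 + 8*5) + (7 + 25 + 25))² = ((3 + 40) + 57)² = (43 + 57)² = 100² = 10000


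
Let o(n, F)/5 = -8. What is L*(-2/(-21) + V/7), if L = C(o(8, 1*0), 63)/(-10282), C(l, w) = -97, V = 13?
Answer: 41/2226 ≈ 0.018419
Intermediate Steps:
o(n, F) = -40 (o(n, F) = 5*(-8) = -40)
L = 1/106 (L = -97/(-10282) = -97*(-1/10282) = 1/106 ≈ 0.0094340)
L*(-2/(-21) + V/7) = (-2/(-21) + 13/7)/106 = (-2*(-1/21) + 13*(⅐))/106 = (2/21 + 13/7)/106 = (1/106)*(41/21) = 41/2226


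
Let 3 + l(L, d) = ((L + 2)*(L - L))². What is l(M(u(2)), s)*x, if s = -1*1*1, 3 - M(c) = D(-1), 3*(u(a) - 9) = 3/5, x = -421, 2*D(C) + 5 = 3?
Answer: 1263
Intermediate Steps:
D(C) = -1 (D(C) = -5/2 + (½)*3 = -5/2 + 3/2 = -1)
u(a) = 46/5 (u(a) = 9 + (3/5)/3 = 9 + (3*(⅕))/3 = 9 + (⅓)*(⅗) = 9 + ⅕ = 46/5)
M(c) = 4 (M(c) = 3 - 1*(-1) = 3 + 1 = 4)
s = -1 (s = -1*1 = -1)
l(L, d) = -3 (l(L, d) = -3 + ((L + 2)*(L - L))² = -3 + ((2 + L)*0)² = -3 + 0² = -3 + 0 = -3)
l(M(u(2)), s)*x = -3*(-421) = 1263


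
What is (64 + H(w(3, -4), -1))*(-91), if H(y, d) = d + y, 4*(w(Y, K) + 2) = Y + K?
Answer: -22113/4 ≈ -5528.3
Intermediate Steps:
w(Y, K) = -2 + K/4 + Y/4 (w(Y, K) = -2 + (Y + K)/4 = -2 + (K + Y)/4 = -2 + (K/4 + Y/4) = -2 + K/4 + Y/4)
(64 + H(w(3, -4), -1))*(-91) = (64 + (-1 + (-2 + (¼)*(-4) + (¼)*3)))*(-91) = (64 + (-1 + (-2 - 1 + ¾)))*(-91) = (64 + (-1 - 9/4))*(-91) = (64 - 13/4)*(-91) = (243/4)*(-91) = -22113/4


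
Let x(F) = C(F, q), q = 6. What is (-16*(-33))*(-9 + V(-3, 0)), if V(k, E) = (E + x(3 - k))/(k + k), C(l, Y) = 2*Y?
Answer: -5808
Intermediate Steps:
x(F) = 12 (x(F) = 2*6 = 12)
V(k, E) = (12 + E)/(2*k) (V(k, E) = (E + 12)/(k + k) = (12 + E)/((2*k)) = (12 + E)*(1/(2*k)) = (12 + E)/(2*k))
(-16*(-33))*(-9 + V(-3, 0)) = (-16*(-33))*(-9 + (½)*(12 + 0)/(-3)) = 528*(-9 + (½)*(-⅓)*12) = 528*(-9 - 2) = 528*(-11) = -5808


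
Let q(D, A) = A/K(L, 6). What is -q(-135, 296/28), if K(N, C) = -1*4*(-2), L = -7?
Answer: -37/28 ≈ -1.3214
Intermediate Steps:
K(N, C) = 8 (K(N, C) = -4*(-2) = 8)
q(D, A) = A/8
-q(-135, 296/28) = -296/28/8 = -296*(1/28)/8 = -74/(8*7) = -1*37/28 = -37/28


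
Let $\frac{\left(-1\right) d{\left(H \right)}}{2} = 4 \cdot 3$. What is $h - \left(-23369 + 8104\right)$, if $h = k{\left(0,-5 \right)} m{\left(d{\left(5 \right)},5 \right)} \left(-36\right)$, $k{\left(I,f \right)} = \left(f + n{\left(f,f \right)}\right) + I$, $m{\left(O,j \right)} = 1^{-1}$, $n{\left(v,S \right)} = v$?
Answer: $15625$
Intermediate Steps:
$d{\left(H \right)} = -24$ ($d{\left(H \right)} = - 2 \cdot 4 \cdot 3 = \left(-2\right) 12 = -24$)
$m{\left(O,j \right)} = 1$
$k{\left(I,f \right)} = I + 2 f$ ($k{\left(I,f \right)} = \left(f + f\right) + I = 2 f + I = I + 2 f$)
$h = 360$ ($h = \left(0 + 2 \left(-5\right)\right) 1 \left(-36\right) = \left(0 - 10\right) 1 \left(-36\right) = \left(-10\right) 1 \left(-36\right) = \left(-10\right) \left(-36\right) = 360$)
$h - \left(-23369 + 8104\right) = 360 - \left(-23369 + 8104\right) = 360 - -15265 = 360 + 15265 = 15625$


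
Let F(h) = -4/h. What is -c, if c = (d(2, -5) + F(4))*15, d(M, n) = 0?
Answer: 15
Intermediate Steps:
c = -15 (c = (0 - 4/4)*15 = (0 - 4*¼)*15 = (0 - 1)*15 = -1*15 = -15)
-c = -1*(-15) = 15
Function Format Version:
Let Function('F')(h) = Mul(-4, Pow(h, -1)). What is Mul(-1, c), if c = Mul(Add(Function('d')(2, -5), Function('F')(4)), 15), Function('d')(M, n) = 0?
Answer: 15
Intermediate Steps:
c = -15 (c = Mul(Add(0, Mul(-4, Pow(4, -1))), 15) = Mul(Add(0, Mul(-4, Rational(1, 4))), 15) = Mul(Add(0, -1), 15) = Mul(-1, 15) = -15)
Mul(-1, c) = Mul(-1, -15) = 15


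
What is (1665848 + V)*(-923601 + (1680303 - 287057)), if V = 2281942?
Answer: 1854059834550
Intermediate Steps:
(1665848 + V)*(-923601 + (1680303 - 287057)) = (1665848 + 2281942)*(-923601 + (1680303 - 287057)) = 3947790*(-923601 + 1393246) = 3947790*469645 = 1854059834550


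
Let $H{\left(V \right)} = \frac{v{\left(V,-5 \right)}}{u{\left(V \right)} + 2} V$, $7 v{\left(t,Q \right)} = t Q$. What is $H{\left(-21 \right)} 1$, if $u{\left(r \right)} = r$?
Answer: $\frac{315}{19} \approx 16.579$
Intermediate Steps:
$v{\left(t,Q \right)} = \frac{Q t}{7}$ ($v{\left(t,Q \right)} = \frac{t Q}{7} = \frac{Q t}{7}$)
$H{\left(V \right)} = - \frac{5 V^{2}}{7 \left(2 + V\right)}$ ($H{\left(V \right)} = \frac{\frac{1}{7} \left(-5\right) V}{V + 2} V = \frac{\left(- \frac{5}{7}\right) V}{2 + V} V = - \frac{5 V}{7 \left(2 + V\right)} V = - \frac{5 V^{2}}{7 \left(2 + V\right)}$)
$H{\left(-21 \right)} 1 = - \frac{5 \left(-21\right)^{2}}{14 + 7 \left(-21\right)} 1 = \left(-5\right) 441 \frac{1}{14 - 147} \cdot 1 = \left(-5\right) 441 \frac{1}{-133} \cdot 1 = \left(-5\right) 441 \left(- \frac{1}{133}\right) 1 = \frac{315}{19} \cdot 1 = \frac{315}{19}$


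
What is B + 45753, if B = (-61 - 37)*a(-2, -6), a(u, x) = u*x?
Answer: 44577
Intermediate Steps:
B = -1176 (B = (-61 - 37)*(-2*(-6)) = -98*12 = -1176)
B + 45753 = -1176 + 45753 = 44577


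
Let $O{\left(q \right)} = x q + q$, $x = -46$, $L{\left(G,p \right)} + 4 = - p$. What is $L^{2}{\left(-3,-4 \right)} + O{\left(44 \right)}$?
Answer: $-1980$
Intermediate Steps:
$L{\left(G,p \right)} = -4 - p$
$O{\left(q \right)} = - 45 q$ ($O{\left(q \right)} = - 46 q + q = - 45 q$)
$L^{2}{\left(-3,-4 \right)} + O{\left(44 \right)} = \left(-4 - -4\right)^{2} - 1980 = \left(-4 + 4\right)^{2} - 1980 = 0^{2} - 1980 = 0 - 1980 = -1980$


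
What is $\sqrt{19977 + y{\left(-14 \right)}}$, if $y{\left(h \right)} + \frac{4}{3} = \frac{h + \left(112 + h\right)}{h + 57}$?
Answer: $\frac{\sqrt{332447577}}{129} \approx 141.34$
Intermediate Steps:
$y{\left(h \right)} = - \frac{4}{3} + \frac{112 + 2 h}{57 + h}$ ($y{\left(h \right)} = - \frac{4}{3} + \frac{h + \left(112 + h\right)}{h + 57} = - \frac{4}{3} + \frac{112 + 2 h}{57 + h}$)
$\sqrt{19977 + y{\left(-14 \right)}} = \sqrt{19977 + \frac{2 \left(54 - 14\right)}{3 \left(57 - 14\right)}} = \sqrt{19977 + \frac{2}{3} \cdot \frac{1}{43} \cdot 40} = \sqrt{19977 + \frac{80}{129}} = \sqrt{\frac{2577113}{129}} = \frac{\sqrt{332447577}}{129}$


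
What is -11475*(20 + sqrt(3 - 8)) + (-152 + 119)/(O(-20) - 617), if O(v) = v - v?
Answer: -141601467/617 - 11475*I*sqrt(5) ≈ -2.295e+5 - 25659.0*I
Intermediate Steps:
O(v) = 0
-11475*(20 + sqrt(3 - 8)) + (-152 + 119)/(O(-20) - 617) = -11475*(20 + sqrt(3 - 8)) + (-152 + 119)/(0 - 617) = -11475*(20 + sqrt(-5)) - 33/(-617) = -11475*(20 + I*sqrt(5)) - 33*(-1/617) = -675*(340 + 17*I*sqrt(5)) + 33/617 = (-229500 - 11475*I*sqrt(5)) + 33/617 = -141601467/617 - 11475*I*sqrt(5)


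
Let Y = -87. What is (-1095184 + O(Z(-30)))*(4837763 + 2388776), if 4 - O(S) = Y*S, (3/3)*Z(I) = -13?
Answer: -7922534197629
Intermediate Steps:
Z(I) = -13
O(S) = 4 + 87*S (O(S) = 4 - (-87)*S = 4 + 87*S)
(-1095184 + O(Z(-30)))*(4837763 + 2388776) = (-1095184 + (4 + 87*(-13)))*(4837763 + 2388776) = (-1095184 + (4 - 1131))*7226539 = (-1095184 - 1127)*7226539 = -1096311*7226539 = -7922534197629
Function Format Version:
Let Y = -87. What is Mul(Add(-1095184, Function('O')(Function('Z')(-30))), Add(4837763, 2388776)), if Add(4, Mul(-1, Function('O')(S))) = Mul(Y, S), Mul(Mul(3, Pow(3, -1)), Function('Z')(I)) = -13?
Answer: -7922534197629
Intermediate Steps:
Function('Z')(I) = -13
Function('O')(S) = Add(4, Mul(87, S)) (Function('O')(S) = Add(4, Mul(-1, Mul(-87, S))) = Add(4, Mul(87, S)))
Mul(Add(-1095184, Function('O')(Function('Z')(-30))), Add(4837763, 2388776)) = Mul(Add(-1095184, Add(4, Mul(87, -13))), Add(4837763, 2388776)) = Mul(Add(-1095184, Add(4, -1131)), 7226539) = Mul(Add(-1095184, -1127), 7226539) = Mul(-1096311, 7226539) = -7922534197629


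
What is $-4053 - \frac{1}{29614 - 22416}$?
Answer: $- \frac{29173495}{7198} \approx -4053.0$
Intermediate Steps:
$-4053 - \frac{1}{29614 - 22416} = -4053 - \frac{1}{7198} = - \frac{29173495}{7198}$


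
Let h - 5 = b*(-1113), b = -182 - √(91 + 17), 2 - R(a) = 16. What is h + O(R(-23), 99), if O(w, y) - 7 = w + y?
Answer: 202663 + 6678*√3 ≈ 2.1423e+5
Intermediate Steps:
R(a) = -14 (R(a) = 2 - 1*16 = 2 - 16 = -14)
b = -182 - 6*√3 (b = -182 - √108 = -182 - 6*√3 ≈ -192.39)
h = 202571 + 6678*√3 (h = 5 + (-182 - 6*√3)*(-1113) = 5 + (202566 + 6678*√3) = 202571 + 6678*√3 ≈ 2.1414e+5)
O(w, y) = 7 + w + y (O(w, y) = 7 + (w + y) = 7 + w + y)
h + O(R(-23), 99) = (202571 + 6678*√3) + (7 - 14 + 99) = (202571 + 6678*√3) + 92 = 202663 + 6678*√3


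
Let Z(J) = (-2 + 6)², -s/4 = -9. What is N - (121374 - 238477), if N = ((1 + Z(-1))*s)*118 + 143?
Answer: 189462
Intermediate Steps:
s = 36 (s = -4*(-9) = 36)
Z(J) = 16 (Z(J) = 4² = 16)
N = 72359 (N = ((1 + 16)*36)*118 + 143 = (17*36)*118 + 143 = 612*118 + 143 = 72216 + 143 = 72359)
N - (121374 - 238477) = 72359 - (121374 - 238477) = 72359 - 1*(-117103) = 72359 + 117103 = 189462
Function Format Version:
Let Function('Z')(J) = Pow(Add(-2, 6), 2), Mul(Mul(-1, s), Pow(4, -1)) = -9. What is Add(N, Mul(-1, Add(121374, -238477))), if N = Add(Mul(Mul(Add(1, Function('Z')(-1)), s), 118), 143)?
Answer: 189462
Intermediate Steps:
s = 36 (s = Mul(-4, -9) = 36)
Function('Z')(J) = 16 (Function('Z')(J) = Pow(4, 2) = 16)
N = 72359 (N = Add(Mul(Mul(Add(1, 16), 36), 118), 143) = Add(Mul(Mul(17, 36), 118), 143) = Add(Mul(612, 118), 143) = Add(72216, 143) = 72359)
Add(N, Mul(-1, Add(121374, -238477))) = Add(72359, Mul(-1, Add(121374, -238477))) = Add(72359, Mul(-1, -117103)) = Add(72359, 117103) = 189462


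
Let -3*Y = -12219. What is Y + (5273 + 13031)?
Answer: 22377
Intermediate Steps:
Y = 4073 (Y = -⅓*(-12219) = 4073)
Y + (5273 + 13031) = 4073 + (5273 + 13031) = 4073 + 18304 = 22377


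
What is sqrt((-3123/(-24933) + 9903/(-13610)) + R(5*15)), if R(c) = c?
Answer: sqrt(951879359678197170)/113112710 ≈ 8.6254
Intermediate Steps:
sqrt((-3123/(-24933) + 9903/(-13610)) + R(5*15)) = sqrt((-3123/(-24933) + 9903/(-13610)) + 5*15) = sqrt((-3123*(-1/24933) + 9903*(-1/13610)) + 75) = sqrt((1041/8311 - 9903/13610) + 75) = sqrt(-68135823/113112710 + 75) = sqrt(8415317427/113112710) = sqrt(951879359678197170)/113112710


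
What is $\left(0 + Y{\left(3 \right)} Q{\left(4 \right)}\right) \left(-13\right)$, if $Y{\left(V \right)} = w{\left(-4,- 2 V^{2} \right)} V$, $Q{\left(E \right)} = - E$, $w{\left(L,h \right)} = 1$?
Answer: $156$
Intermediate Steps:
$Y{\left(V \right)} = V$ ($Y{\left(V \right)} = 1 V = V$)
$\left(0 + Y{\left(3 \right)} Q{\left(4 \right)}\right) \left(-13\right) = \left(0 + 3 \left(\left(-1\right) 4\right)\right) \left(-13\right) = \left(0 + 3 \left(-4\right)\right) \left(-13\right) = \left(0 - 12\right) \left(-13\right) = \left(-12\right) \left(-13\right) = 156$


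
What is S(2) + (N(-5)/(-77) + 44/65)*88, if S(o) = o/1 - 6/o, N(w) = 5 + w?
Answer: 3807/65 ≈ 58.569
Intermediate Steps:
S(o) = o - 6/o (S(o) = o*1 - 6/o = o - 6/o)
S(2) + (N(-5)/(-77) + 44/65)*88 = (2 - 6/2) + ((5 - 5)/(-77) + 44/65)*88 = (2 - 6*1/2) + (0*(-1/77) + 44*(1/65))*88 = (2 - 3) + (0 + 44/65)*88 = -1 + (44/65)*88 = -1 + 3872/65 = 3807/65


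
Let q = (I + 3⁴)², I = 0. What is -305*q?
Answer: -2001105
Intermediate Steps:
q = 6561 (q = (0 + 3⁴)² = (0 + 81)² = 81² = 6561)
-305*q = -305*6561 = -2001105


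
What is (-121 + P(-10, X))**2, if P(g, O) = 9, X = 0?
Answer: 12544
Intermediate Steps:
(-121 + P(-10, X))**2 = (-121 + 9)**2 = (-112)**2 = 12544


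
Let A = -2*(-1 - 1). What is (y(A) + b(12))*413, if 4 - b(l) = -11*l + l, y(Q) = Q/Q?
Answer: 51625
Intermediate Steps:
A = 4 (A = -2*(-2) = 4)
y(Q) = 1
b(l) = 4 + 10*l (b(l) = 4 - (-11*l + l) = 4 - (-10)*l = 4 + 10*l)
(y(A) + b(12))*413 = (1 + (4 + 10*12))*413 = (1 + (4 + 120))*413 = (1 + 124)*413 = 125*413 = 51625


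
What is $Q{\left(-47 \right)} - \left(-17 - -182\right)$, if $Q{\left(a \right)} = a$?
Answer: $-212$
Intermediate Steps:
$Q{\left(-47 \right)} - \left(-17 - -182\right) = -47 - \left(-17 - -182\right) = -47 - \left(-17 + 182\right) = -47 - 165 = -212$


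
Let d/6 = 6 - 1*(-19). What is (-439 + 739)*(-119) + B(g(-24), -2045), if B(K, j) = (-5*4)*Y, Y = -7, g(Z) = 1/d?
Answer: -35560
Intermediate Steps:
d = 150 (d = 6*(6 - 1*(-19)) = 6*(6 + 19) = 6*25 = 150)
g(Z) = 1/150
B(K, j) = 140 (B(K, j) = -5*4*(-7) = -20*(-7) = 140)
(-439 + 739)*(-119) + B(g(-24), -2045) = (-439 + 739)*(-119) + 140 = 300*(-119) + 140 = -35700 + 140 = -35560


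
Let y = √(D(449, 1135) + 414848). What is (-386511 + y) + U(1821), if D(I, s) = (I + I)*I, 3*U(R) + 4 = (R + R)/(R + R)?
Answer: -386512 + 5*√32722 ≈ -3.8561e+5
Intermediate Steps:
U(R) = -1 (U(R) = -4/3 + ((R + R)/(R + R))/3 = -4/3 + ((2*R)/((2*R)))/3 = -4/3 + ((2*R)*(1/(2*R)))/3 = -4/3 + (⅓)*1 = -4/3 + ⅓ = -1)
D(I, s) = 2*I² (D(I, s) = (2*I)*I = 2*I²)
y = 5*√32722 (y = √(2*449² + 414848) = √(2*201601 + 414848) = √(403202 + 414848) = √818050 = 5*√32722 ≈ 904.46)
(-386511 + y) + U(1821) = (-386511 + 5*√32722) - 1 = -386512 + 5*√32722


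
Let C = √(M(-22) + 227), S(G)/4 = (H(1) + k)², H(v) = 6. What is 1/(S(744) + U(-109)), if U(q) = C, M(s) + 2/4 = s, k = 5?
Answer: 968/468103 - √818/468103 ≈ 0.0020068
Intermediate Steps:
M(s) = -½ + s
S(G) = 484 (S(G) = 4*(6 + 5)² = 4*11² = 4*121 = 484)
C = √818/2 (C = √((-½ - 22) + 227) = √(-45/2 + 227) = √(409/2) = √818/2 ≈ 14.300)
U(q) = √818/2
1/(S(744) + U(-109)) = 1/(484 + √818/2)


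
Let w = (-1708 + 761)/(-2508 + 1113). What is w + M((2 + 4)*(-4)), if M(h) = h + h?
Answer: -66013/1395 ≈ -47.321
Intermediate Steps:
M(h) = 2*h
w = 947/1395 (w = -947/(-1395) = -947*(-1/1395) = 947/1395 ≈ 0.67885)
w + M((2 + 4)*(-4)) = 947/1395 + 2*((2 + 4)*(-4)) = 947/1395 + 2*(6*(-4)) = 947/1395 + 2*(-24) = 947/1395 - 48 = -66013/1395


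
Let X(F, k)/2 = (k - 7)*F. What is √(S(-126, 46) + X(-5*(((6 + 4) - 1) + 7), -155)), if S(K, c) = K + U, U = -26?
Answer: 2*√6442 ≈ 160.52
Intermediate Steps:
S(K, c) = -26 + K (S(K, c) = K - 26 = -26 + K)
X(F, k) = 2*F*(-7 + k) (X(F, k) = 2*((k - 7)*F) = 2*((-7 + k)*F) = 2*(F*(-7 + k)) = 2*F*(-7 + k))
√(S(-126, 46) + X(-5*(((6 + 4) - 1) + 7), -155)) = √((-26 - 126) + 2*(-5*(((6 + 4) - 1) + 7))*(-7 - 155)) = √(-152 + 2*(-5*((10 - 1) + 7))*(-162)) = √(-152 + 2*(-5*(9 + 7))*(-162)) = √(-152 + 2*(-5*16)*(-162)) = √(-152 + 2*(-80)*(-162)) = √(-152 + 25920) = √25768 = 2*√6442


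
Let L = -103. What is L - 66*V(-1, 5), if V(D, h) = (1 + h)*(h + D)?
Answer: -1687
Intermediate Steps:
V(D, h) = (1 + h)*(D + h)
L - 66*V(-1, 5) = -103 - 66*(-1 + 5 + 5**2 - 1*5) = -103 - 66*(-1 + 5 + 25 - 5) = -103 - 66*24 = -103 - 1584 = -1687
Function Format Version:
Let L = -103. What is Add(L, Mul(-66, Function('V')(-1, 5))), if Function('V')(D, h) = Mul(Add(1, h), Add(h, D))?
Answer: -1687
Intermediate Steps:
Function('V')(D, h) = Mul(Add(1, h), Add(D, h))
Add(L, Mul(-66, Function('V')(-1, 5))) = Add(-103, Mul(-66, Add(-1, 5, Pow(5, 2), Mul(-1, 5)))) = Add(-103, Mul(-66, Add(-1, 5, 25, -5))) = Add(-103, Mul(-66, 24)) = Add(-103, -1584) = -1687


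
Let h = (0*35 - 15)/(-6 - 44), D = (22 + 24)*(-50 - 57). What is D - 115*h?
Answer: -9913/2 ≈ -4956.5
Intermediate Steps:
D = -4922 (D = 46*(-107) = -4922)
h = 3/10 (h = (0 - 15)/(-50) = -15*(-1/50) = 3/10 ≈ 0.30000)
D - 115*h = -4922 - 115*3/10 = -4922 - 69/2 = -9913/2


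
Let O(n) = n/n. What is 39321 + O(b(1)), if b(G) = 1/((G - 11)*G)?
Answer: 39322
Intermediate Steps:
b(G) = 1/(G*(-11 + G)) (b(G) = 1/((-11 + G)*G) = 1/(G*(-11 + G)))
O(n) = 1
39321 + O(b(1)) = 39321 + 1 = 39322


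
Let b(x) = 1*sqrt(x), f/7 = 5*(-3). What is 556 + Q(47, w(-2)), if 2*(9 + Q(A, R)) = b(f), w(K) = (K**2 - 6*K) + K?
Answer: 547 + I*sqrt(105)/2 ≈ 547.0 + 5.1235*I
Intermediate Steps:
w(K) = K**2 - 5*K
f = -105 (f = 7*(5*(-3)) = 7*(-15) = -105)
b(x) = sqrt(x)
Q(A, R) = -9 + I*sqrt(105)/2 (Q(A, R) = -9 + sqrt(-105)/2 = -9 + (I*sqrt(105))/2 = -9 + I*sqrt(105)/2)
556 + Q(47, w(-2)) = 556 + (-9 + I*sqrt(105)/2) = 547 + I*sqrt(105)/2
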